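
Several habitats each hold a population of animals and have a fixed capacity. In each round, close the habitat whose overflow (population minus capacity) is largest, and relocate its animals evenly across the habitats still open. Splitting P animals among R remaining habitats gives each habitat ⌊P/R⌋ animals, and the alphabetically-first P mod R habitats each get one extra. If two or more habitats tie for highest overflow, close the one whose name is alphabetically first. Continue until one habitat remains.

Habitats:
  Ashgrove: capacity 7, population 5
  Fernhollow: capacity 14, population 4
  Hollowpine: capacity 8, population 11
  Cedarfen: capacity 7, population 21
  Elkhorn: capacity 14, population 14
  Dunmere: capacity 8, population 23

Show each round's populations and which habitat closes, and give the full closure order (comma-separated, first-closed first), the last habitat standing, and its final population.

Closure order: Dunmere, Cedarfen, Hollowpine, Elkhorn, Ashgrove
Last habitat: Fernhollow with 78 animals

Round 1: Ashgrove=5 Cedarfen=21 Dunmere=23 Elkhorn=14 Fernhollow=4 Hollowpine=11 → close Dunmere (overflow 15)
  23÷5 = 4 each, +1 to first 3
Round 2: Ashgrove=10 Cedarfen=26 Elkhorn=19 Fernhollow=8 Hollowpine=15 → close Cedarfen (overflow 19)
  26÷4 = 6 each, +1 to first 2
Round 3: Ashgrove=17 Elkhorn=26 Fernhollow=14 Hollowpine=21 → close Hollowpine (overflow 13)
  21÷3 = 7 each, +1 to first 0
Round 4: Ashgrove=24 Elkhorn=33 Fernhollow=21 → close Elkhorn (overflow 19)
  33÷2 = 16 each, +1 to first 1
Round 5: Ashgrove=41 Fernhollow=37 → close Ashgrove (overflow 34)
  41÷1 = 41 each, +1 to first 0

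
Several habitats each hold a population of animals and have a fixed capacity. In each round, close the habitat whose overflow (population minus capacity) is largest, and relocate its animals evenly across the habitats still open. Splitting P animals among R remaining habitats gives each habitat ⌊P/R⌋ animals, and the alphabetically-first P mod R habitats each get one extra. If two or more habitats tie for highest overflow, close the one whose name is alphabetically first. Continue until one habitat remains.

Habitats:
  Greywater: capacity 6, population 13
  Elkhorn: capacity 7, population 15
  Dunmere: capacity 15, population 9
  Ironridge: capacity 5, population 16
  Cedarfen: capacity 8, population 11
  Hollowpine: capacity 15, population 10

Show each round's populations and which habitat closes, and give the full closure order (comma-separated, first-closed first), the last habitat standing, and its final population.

Round 1: Cedarfen=11 Dunmere=9 Elkhorn=15 Greywater=13 Hollowpine=10 Ironridge=16 → close Ironridge (overflow 11)
  16÷5 = 3 each, +1 to first 1
Round 2: Cedarfen=15 Dunmere=12 Elkhorn=18 Greywater=16 Hollowpine=13 → close Elkhorn (overflow 11)
  18÷4 = 4 each, +1 to first 2
Round 3: Cedarfen=20 Dunmere=17 Greywater=20 Hollowpine=17 → close Greywater (overflow 14)
  20÷3 = 6 each, +1 to first 2
Round 4: Cedarfen=27 Dunmere=24 Hollowpine=23 → close Cedarfen (overflow 19)
  27÷2 = 13 each, +1 to first 1
Round 5: Dunmere=38 Hollowpine=36 → close Dunmere (overflow 23)
  38÷1 = 38 each, +1 to first 0

Closure order: Ironridge, Elkhorn, Greywater, Cedarfen, Dunmere
Last habitat: Hollowpine with 74 animals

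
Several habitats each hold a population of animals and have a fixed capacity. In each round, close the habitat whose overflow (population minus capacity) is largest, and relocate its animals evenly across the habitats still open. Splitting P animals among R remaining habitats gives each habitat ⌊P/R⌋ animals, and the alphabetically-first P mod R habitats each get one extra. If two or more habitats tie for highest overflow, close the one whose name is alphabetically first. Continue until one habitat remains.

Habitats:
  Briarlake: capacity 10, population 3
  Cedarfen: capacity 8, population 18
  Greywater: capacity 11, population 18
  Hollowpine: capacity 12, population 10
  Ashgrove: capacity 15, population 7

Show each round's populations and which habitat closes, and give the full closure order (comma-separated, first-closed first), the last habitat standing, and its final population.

Closure order: Cedarfen, Greywater, Hollowpine, Ashgrove
Last habitat: Briarlake with 56 animals

Round 1: Ashgrove=7 Briarlake=3 Cedarfen=18 Greywater=18 Hollowpine=10 → close Cedarfen (overflow 10)
  18÷4 = 4 each, +1 to first 2
Round 2: Ashgrove=12 Briarlake=8 Greywater=22 Hollowpine=14 → close Greywater (overflow 11)
  22÷3 = 7 each, +1 to first 1
Round 3: Ashgrove=20 Briarlake=15 Hollowpine=21 → close Hollowpine (overflow 9)
  21÷2 = 10 each, +1 to first 1
Round 4: Ashgrove=31 Briarlake=25 → close Ashgrove (overflow 16)
  31÷1 = 31 each, +1 to first 0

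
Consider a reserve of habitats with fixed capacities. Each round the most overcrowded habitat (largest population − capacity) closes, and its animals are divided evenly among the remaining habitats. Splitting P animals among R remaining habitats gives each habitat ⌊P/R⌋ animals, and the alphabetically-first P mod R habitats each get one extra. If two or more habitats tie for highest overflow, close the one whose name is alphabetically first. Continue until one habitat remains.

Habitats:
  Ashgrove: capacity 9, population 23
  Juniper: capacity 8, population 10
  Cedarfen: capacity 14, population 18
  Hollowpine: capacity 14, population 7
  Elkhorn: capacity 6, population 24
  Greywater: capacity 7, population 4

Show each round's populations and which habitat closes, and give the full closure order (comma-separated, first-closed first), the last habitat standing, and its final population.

Closure order: Elkhorn, Ashgrove, Cedarfen, Juniper, Greywater
Last habitat: Hollowpine with 86 animals

Round 1: Ashgrove=23 Cedarfen=18 Elkhorn=24 Greywater=4 Hollowpine=7 Juniper=10 → close Elkhorn (overflow 18)
  24÷5 = 4 each, +1 to first 4
Round 2: Ashgrove=28 Cedarfen=23 Greywater=9 Hollowpine=12 Juniper=14 → close Ashgrove (overflow 19)
  28÷4 = 7 each, +1 to first 0
Round 3: Cedarfen=30 Greywater=16 Hollowpine=19 Juniper=21 → close Cedarfen (overflow 16)
  30÷3 = 10 each, +1 to first 0
Round 4: Greywater=26 Hollowpine=29 Juniper=31 → close Juniper (overflow 23)
  31÷2 = 15 each, +1 to first 1
Round 5: Greywater=42 Hollowpine=44 → close Greywater (overflow 35)
  42÷1 = 42 each, +1 to first 0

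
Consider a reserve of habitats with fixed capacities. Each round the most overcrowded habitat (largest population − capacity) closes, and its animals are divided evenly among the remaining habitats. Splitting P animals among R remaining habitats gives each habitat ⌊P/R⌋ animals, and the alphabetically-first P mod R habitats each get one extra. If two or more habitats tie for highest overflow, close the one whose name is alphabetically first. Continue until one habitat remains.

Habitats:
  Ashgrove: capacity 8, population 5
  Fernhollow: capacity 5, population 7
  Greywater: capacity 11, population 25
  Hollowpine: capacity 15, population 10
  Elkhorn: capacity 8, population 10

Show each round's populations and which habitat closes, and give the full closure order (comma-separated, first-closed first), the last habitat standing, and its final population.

Closure order: Greywater, Elkhorn, Fernhollow, Ashgrove
Last habitat: Hollowpine with 57 animals

Round 1: Ashgrove=5 Elkhorn=10 Fernhollow=7 Greywater=25 Hollowpine=10 → close Greywater (overflow 14)
  25÷4 = 6 each, +1 to first 1
Round 2: Ashgrove=12 Elkhorn=16 Fernhollow=13 Hollowpine=16 → close Elkhorn (overflow 8)
  16÷3 = 5 each, +1 to first 1
Round 3: Ashgrove=18 Fernhollow=18 Hollowpine=21 → close Fernhollow (overflow 13)
  18÷2 = 9 each, +1 to first 0
Round 4: Ashgrove=27 Hollowpine=30 → close Ashgrove (overflow 19)
  27÷1 = 27 each, +1 to first 0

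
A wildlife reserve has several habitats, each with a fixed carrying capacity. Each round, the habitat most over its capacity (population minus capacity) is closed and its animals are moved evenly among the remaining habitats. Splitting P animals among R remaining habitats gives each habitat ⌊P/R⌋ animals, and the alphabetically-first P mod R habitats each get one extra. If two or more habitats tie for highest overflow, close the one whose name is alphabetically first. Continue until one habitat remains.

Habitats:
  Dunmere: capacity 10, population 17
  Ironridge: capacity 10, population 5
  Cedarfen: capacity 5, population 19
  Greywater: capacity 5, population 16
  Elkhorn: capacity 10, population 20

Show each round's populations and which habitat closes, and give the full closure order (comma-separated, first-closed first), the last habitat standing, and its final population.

Closure order: Cedarfen, Greywater, Elkhorn, Dunmere
Last habitat: Ironridge with 77 animals

Round 1: Cedarfen=19 Dunmere=17 Elkhorn=20 Greywater=16 Ironridge=5 → close Cedarfen (overflow 14)
  19÷4 = 4 each, +1 to first 3
Round 2: Dunmere=22 Elkhorn=25 Greywater=21 Ironridge=9 → close Greywater (overflow 16)
  21÷3 = 7 each, +1 to first 0
Round 3: Dunmere=29 Elkhorn=32 Ironridge=16 → close Elkhorn (overflow 22)
  32÷2 = 16 each, +1 to first 0
Round 4: Dunmere=45 Ironridge=32 → close Dunmere (overflow 35)
  45÷1 = 45 each, +1 to first 0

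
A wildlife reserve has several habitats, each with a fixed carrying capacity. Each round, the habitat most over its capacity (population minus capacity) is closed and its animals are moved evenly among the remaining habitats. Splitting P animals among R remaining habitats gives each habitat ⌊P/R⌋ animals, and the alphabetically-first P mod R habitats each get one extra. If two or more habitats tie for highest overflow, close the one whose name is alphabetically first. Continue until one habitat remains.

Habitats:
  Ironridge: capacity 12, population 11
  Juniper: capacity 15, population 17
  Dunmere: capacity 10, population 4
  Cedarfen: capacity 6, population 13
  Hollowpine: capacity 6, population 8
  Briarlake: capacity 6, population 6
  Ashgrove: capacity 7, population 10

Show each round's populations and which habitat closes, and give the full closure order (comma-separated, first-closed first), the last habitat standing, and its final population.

Round 1: Ashgrove=10 Briarlake=6 Cedarfen=13 Dunmere=4 Hollowpine=8 Ironridge=11 Juniper=17 → close Cedarfen (overflow 7)
  13÷6 = 2 each, +1 to first 1
Round 2: Ashgrove=13 Briarlake=8 Dunmere=6 Hollowpine=10 Ironridge=13 Juniper=19 → close Ashgrove (overflow 6)
  13÷5 = 2 each, +1 to first 3
Round 3: Briarlake=11 Dunmere=9 Hollowpine=13 Ironridge=15 Juniper=21 → close Hollowpine (overflow 7)
  13÷4 = 3 each, +1 to first 1
Round 4: Briarlake=15 Dunmere=12 Ironridge=18 Juniper=24 → close Briarlake (overflow 9)
  15÷3 = 5 each, +1 to first 0
Round 5: Dunmere=17 Ironridge=23 Juniper=29 → close Juniper (overflow 14)
  29÷2 = 14 each, +1 to first 1
Round 6: Dunmere=32 Ironridge=37 → close Ironridge (overflow 25)
  37÷1 = 37 each, +1 to first 0

Closure order: Cedarfen, Ashgrove, Hollowpine, Briarlake, Juniper, Ironridge
Last habitat: Dunmere with 69 animals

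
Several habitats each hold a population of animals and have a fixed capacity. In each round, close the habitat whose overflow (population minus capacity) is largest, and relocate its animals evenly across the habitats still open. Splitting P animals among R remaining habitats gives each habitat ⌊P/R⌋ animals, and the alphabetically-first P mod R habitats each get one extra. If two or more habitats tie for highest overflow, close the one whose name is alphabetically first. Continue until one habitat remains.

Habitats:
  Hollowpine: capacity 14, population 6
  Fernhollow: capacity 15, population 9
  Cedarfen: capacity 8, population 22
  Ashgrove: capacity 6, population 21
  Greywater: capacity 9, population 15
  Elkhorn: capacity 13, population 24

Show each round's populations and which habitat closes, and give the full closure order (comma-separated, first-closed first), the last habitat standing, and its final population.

Round 1: Ashgrove=21 Cedarfen=22 Elkhorn=24 Fernhollow=9 Greywater=15 Hollowpine=6 → close Ashgrove (overflow 15)
  21÷5 = 4 each, +1 to first 1
Round 2: Cedarfen=27 Elkhorn=28 Fernhollow=13 Greywater=19 Hollowpine=10 → close Cedarfen (overflow 19)
  27÷4 = 6 each, +1 to first 3
Round 3: Elkhorn=35 Fernhollow=20 Greywater=26 Hollowpine=16 → close Elkhorn (overflow 22)
  35÷3 = 11 each, +1 to first 2
Round 4: Fernhollow=32 Greywater=38 Hollowpine=27 → close Greywater (overflow 29)
  38÷2 = 19 each, +1 to first 0
Round 5: Fernhollow=51 Hollowpine=46 → close Fernhollow (overflow 36)
  51÷1 = 51 each, +1 to first 0

Closure order: Ashgrove, Cedarfen, Elkhorn, Greywater, Fernhollow
Last habitat: Hollowpine with 97 animals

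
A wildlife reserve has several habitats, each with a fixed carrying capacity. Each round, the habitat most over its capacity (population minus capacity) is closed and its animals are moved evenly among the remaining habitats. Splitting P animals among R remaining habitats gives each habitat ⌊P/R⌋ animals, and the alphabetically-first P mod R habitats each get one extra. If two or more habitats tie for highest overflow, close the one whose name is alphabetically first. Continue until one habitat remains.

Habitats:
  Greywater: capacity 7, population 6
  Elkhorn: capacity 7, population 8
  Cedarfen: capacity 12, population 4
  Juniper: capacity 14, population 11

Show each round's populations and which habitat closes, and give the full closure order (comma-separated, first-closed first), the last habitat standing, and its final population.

Closure order: Elkhorn, Greywater, Juniper
Last habitat: Cedarfen with 29 animals

Round 1: Cedarfen=4 Elkhorn=8 Greywater=6 Juniper=11 → close Elkhorn (overflow 1)
  8÷3 = 2 each, +1 to first 2
Round 2: Cedarfen=7 Greywater=9 Juniper=13 → close Greywater (overflow 2)
  9÷2 = 4 each, +1 to first 1
Round 3: Cedarfen=12 Juniper=17 → close Juniper (overflow 3)
  17÷1 = 17 each, +1 to first 0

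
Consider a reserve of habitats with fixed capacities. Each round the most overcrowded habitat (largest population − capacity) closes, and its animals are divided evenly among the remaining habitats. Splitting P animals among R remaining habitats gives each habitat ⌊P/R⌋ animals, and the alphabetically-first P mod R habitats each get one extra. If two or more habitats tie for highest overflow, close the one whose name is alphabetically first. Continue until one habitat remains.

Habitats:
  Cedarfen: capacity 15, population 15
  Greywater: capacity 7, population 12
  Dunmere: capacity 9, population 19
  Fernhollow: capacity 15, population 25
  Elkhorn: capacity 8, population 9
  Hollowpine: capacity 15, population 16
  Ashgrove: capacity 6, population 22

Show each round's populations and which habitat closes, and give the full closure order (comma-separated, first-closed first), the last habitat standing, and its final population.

Closure order: Ashgrove, Dunmere, Fernhollow, Greywater, Elkhorn, Cedarfen
Last habitat: Hollowpine with 118 animals

Round 1: Ashgrove=22 Cedarfen=15 Dunmere=19 Elkhorn=9 Fernhollow=25 Greywater=12 Hollowpine=16 → close Ashgrove (overflow 16)
  22÷6 = 3 each, +1 to first 4
Round 2: Cedarfen=19 Dunmere=23 Elkhorn=13 Fernhollow=29 Greywater=15 Hollowpine=19 → close Dunmere (overflow 14)
  23÷5 = 4 each, +1 to first 3
Round 3: Cedarfen=24 Elkhorn=18 Fernhollow=34 Greywater=19 Hollowpine=23 → close Fernhollow (overflow 19)
  34÷4 = 8 each, +1 to first 2
Round 4: Cedarfen=33 Elkhorn=27 Greywater=27 Hollowpine=31 → close Greywater (overflow 20)
  27÷3 = 9 each, +1 to first 0
Round 5: Cedarfen=42 Elkhorn=36 Hollowpine=40 → close Elkhorn (overflow 28)
  36÷2 = 18 each, +1 to first 0
Round 6: Cedarfen=60 Hollowpine=58 → close Cedarfen (overflow 45)
  60÷1 = 60 each, +1 to first 0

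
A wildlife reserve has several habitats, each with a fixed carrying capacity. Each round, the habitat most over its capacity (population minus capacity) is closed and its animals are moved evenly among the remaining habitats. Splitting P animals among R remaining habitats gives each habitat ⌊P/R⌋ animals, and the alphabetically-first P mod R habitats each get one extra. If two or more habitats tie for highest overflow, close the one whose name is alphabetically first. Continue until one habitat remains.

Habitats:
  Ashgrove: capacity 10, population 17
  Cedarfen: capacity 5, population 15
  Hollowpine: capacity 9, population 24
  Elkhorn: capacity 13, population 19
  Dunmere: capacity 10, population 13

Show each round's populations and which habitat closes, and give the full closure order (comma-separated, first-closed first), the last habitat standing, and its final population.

Closure order: Hollowpine, Cedarfen, Ashgrove, Elkhorn
Last habitat: Dunmere with 88 animals

Round 1: Ashgrove=17 Cedarfen=15 Dunmere=13 Elkhorn=19 Hollowpine=24 → close Hollowpine (overflow 15)
  24÷4 = 6 each, +1 to first 0
Round 2: Ashgrove=23 Cedarfen=21 Dunmere=19 Elkhorn=25 → close Cedarfen (overflow 16)
  21÷3 = 7 each, +1 to first 0
Round 3: Ashgrove=30 Dunmere=26 Elkhorn=32 → close Ashgrove (overflow 20)
  30÷2 = 15 each, +1 to first 0
Round 4: Dunmere=41 Elkhorn=47 → close Elkhorn (overflow 34)
  47÷1 = 47 each, +1 to first 0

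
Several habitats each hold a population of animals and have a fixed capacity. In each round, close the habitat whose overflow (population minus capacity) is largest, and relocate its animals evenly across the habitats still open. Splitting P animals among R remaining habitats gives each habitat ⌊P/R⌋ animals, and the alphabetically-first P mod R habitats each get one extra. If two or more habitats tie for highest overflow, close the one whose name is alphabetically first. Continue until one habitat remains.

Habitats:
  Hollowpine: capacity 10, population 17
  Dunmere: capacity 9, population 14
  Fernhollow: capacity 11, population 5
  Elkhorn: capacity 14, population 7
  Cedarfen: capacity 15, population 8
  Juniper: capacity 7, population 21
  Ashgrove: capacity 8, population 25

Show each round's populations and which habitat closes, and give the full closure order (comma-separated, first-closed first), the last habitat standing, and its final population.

Round 1: Ashgrove=25 Cedarfen=8 Dunmere=14 Elkhorn=7 Fernhollow=5 Hollowpine=17 Juniper=21 → close Ashgrove (overflow 17)
  25÷6 = 4 each, +1 to first 1
Round 2: Cedarfen=13 Dunmere=18 Elkhorn=11 Fernhollow=9 Hollowpine=21 Juniper=25 → close Juniper (overflow 18)
  25÷5 = 5 each, +1 to first 0
Round 3: Cedarfen=18 Dunmere=23 Elkhorn=16 Fernhollow=14 Hollowpine=26 → close Hollowpine (overflow 16)
  26÷4 = 6 each, +1 to first 2
Round 4: Cedarfen=25 Dunmere=30 Elkhorn=22 Fernhollow=20 → close Dunmere (overflow 21)
  30÷3 = 10 each, +1 to first 0
Round 5: Cedarfen=35 Elkhorn=32 Fernhollow=30 → close Cedarfen (overflow 20)
  35÷2 = 17 each, +1 to first 1
Round 6: Elkhorn=50 Fernhollow=47 → close Elkhorn (overflow 36)
  50÷1 = 50 each, +1 to first 0

Closure order: Ashgrove, Juniper, Hollowpine, Dunmere, Cedarfen, Elkhorn
Last habitat: Fernhollow with 97 animals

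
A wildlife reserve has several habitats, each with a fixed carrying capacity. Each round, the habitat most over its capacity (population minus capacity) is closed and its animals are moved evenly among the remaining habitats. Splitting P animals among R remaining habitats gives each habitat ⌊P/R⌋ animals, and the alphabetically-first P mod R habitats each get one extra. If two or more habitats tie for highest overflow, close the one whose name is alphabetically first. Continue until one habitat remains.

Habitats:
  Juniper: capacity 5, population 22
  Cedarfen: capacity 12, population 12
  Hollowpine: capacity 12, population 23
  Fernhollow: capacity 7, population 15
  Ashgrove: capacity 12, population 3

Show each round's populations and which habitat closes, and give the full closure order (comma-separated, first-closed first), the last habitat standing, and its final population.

Round 1: Ashgrove=3 Cedarfen=12 Fernhollow=15 Hollowpine=23 Juniper=22 → close Juniper (overflow 17)
  22÷4 = 5 each, +1 to first 2
Round 2: Ashgrove=9 Cedarfen=18 Fernhollow=20 Hollowpine=28 → close Hollowpine (overflow 16)
  28÷3 = 9 each, +1 to first 1
Round 3: Ashgrove=19 Cedarfen=27 Fernhollow=29 → close Fernhollow (overflow 22)
  29÷2 = 14 each, +1 to first 1
Round 4: Ashgrove=34 Cedarfen=41 → close Cedarfen (overflow 29)
  41÷1 = 41 each, +1 to first 0

Closure order: Juniper, Hollowpine, Fernhollow, Cedarfen
Last habitat: Ashgrove with 75 animals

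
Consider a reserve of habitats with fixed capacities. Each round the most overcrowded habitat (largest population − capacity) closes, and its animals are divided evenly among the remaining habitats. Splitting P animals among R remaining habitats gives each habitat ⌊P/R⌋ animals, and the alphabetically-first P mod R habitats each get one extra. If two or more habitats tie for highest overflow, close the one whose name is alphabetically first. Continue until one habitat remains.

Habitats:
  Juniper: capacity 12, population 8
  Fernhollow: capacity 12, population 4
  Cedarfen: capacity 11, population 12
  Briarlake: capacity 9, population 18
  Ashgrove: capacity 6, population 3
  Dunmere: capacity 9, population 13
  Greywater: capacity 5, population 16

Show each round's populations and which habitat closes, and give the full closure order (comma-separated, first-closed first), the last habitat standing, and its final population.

Round 1: Ashgrove=3 Briarlake=18 Cedarfen=12 Dunmere=13 Fernhollow=4 Greywater=16 Juniper=8 → close Greywater (overflow 11)
  16÷6 = 2 each, +1 to first 4
Round 2: Ashgrove=6 Briarlake=21 Cedarfen=15 Dunmere=16 Fernhollow=6 Juniper=10 → close Briarlake (overflow 12)
  21÷5 = 4 each, +1 to first 1
Round 3: Ashgrove=11 Cedarfen=19 Dunmere=20 Fernhollow=10 Juniper=14 → close Dunmere (overflow 11)
  20÷4 = 5 each, +1 to first 0
Round 4: Ashgrove=16 Cedarfen=24 Fernhollow=15 Juniper=19 → close Cedarfen (overflow 13)
  24÷3 = 8 each, +1 to first 0
Round 5: Ashgrove=24 Fernhollow=23 Juniper=27 → close Ashgrove (overflow 18)
  24÷2 = 12 each, +1 to first 0
Round 6: Fernhollow=35 Juniper=39 → close Juniper (overflow 27)
  39÷1 = 39 each, +1 to first 0

Closure order: Greywater, Briarlake, Dunmere, Cedarfen, Ashgrove, Juniper
Last habitat: Fernhollow with 74 animals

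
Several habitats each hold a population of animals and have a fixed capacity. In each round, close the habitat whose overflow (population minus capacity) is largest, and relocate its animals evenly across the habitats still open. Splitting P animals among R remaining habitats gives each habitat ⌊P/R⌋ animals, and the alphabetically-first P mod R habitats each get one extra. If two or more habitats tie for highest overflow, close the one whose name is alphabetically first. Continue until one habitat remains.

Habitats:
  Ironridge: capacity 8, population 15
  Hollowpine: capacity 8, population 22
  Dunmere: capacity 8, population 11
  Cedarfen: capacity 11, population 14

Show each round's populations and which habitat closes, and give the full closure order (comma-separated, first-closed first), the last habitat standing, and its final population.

Round 1: Cedarfen=14 Dunmere=11 Hollowpine=22 Ironridge=15 → close Hollowpine (overflow 14)
  22÷3 = 7 each, +1 to first 1
Round 2: Cedarfen=22 Dunmere=18 Ironridge=22 → close Ironridge (overflow 14)
  22÷2 = 11 each, +1 to first 0
Round 3: Cedarfen=33 Dunmere=29 → close Cedarfen (overflow 22)
  33÷1 = 33 each, +1 to first 0

Closure order: Hollowpine, Ironridge, Cedarfen
Last habitat: Dunmere with 62 animals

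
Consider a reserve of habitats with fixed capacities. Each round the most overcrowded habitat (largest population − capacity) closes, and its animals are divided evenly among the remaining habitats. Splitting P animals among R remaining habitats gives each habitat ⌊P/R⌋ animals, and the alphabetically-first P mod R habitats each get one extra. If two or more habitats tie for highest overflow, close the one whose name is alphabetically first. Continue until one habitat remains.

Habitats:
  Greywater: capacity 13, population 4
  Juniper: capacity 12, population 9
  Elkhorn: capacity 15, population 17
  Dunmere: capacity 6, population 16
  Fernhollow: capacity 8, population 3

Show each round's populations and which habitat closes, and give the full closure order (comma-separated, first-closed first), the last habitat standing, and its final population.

Closure order: Dunmere, Elkhorn, Juniper, Fernhollow
Last habitat: Greywater with 49 animals

Round 1: Dunmere=16 Elkhorn=17 Fernhollow=3 Greywater=4 Juniper=9 → close Dunmere (overflow 10)
  16÷4 = 4 each, +1 to first 0
Round 2: Elkhorn=21 Fernhollow=7 Greywater=8 Juniper=13 → close Elkhorn (overflow 6)
  21÷3 = 7 each, +1 to first 0
Round 3: Fernhollow=14 Greywater=15 Juniper=20 → close Juniper (overflow 8)
  20÷2 = 10 each, +1 to first 0
Round 4: Fernhollow=24 Greywater=25 → close Fernhollow (overflow 16)
  24÷1 = 24 each, +1 to first 0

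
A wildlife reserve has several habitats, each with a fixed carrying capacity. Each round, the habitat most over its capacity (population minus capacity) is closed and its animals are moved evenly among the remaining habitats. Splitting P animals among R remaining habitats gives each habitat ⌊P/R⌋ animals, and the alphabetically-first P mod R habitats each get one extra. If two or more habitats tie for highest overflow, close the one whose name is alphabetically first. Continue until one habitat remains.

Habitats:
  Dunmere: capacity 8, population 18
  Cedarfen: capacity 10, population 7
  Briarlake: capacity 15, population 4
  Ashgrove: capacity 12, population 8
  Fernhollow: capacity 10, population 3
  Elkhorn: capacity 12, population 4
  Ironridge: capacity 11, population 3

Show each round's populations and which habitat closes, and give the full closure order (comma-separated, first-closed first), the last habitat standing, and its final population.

Closure order: Dunmere, Cedarfen, Ashgrove, Fernhollow, Elkhorn, Ironridge
Last habitat: Briarlake with 47 animals

Round 1: Ashgrove=8 Briarlake=4 Cedarfen=7 Dunmere=18 Elkhorn=4 Fernhollow=3 Ironridge=3 → close Dunmere (overflow 10)
  18÷6 = 3 each, +1 to first 0
Round 2: Ashgrove=11 Briarlake=7 Cedarfen=10 Elkhorn=7 Fernhollow=6 Ironridge=6 → close Cedarfen (overflow 0)
  10÷5 = 2 each, +1 to first 0
Round 3: Ashgrove=13 Briarlake=9 Elkhorn=9 Fernhollow=8 Ironridge=8 → close Ashgrove (overflow 1)
  13÷4 = 3 each, +1 to first 1
Round 4: Briarlake=13 Elkhorn=12 Fernhollow=11 Ironridge=11 → close Fernhollow (overflow 1)
  11÷3 = 3 each, +1 to first 2
Round 5: Briarlake=17 Elkhorn=16 Ironridge=14 → close Elkhorn (overflow 4)
  16÷2 = 8 each, +1 to first 0
Round 6: Briarlake=25 Ironridge=22 → close Ironridge (overflow 11)
  22÷1 = 22 each, +1 to first 0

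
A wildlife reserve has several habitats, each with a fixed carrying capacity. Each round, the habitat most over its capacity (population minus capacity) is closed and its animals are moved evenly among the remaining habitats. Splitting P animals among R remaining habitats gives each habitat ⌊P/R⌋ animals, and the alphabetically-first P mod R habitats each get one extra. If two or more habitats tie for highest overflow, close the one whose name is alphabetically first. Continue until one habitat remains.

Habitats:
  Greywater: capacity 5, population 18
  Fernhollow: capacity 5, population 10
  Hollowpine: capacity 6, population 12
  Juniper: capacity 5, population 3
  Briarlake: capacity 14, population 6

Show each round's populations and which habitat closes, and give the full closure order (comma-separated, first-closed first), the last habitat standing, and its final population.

Round 1: Briarlake=6 Fernhollow=10 Greywater=18 Hollowpine=12 Juniper=3 → close Greywater (overflow 13)
  18÷4 = 4 each, +1 to first 2
Round 2: Briarlake=11 Fernhollow=15 Hollowpine=16 Juniper=7 → close Fernhollow (overflow 10)
  15÷3 = 5 each, +1 to first 0
Round 3: Briarlake=16 Hollowpine=21 Juniper=12 → close Hollowpine (overflow 15)
  21÷2 = 10 each, +1 to first 1
Round 4: Briarlake=27 Juniper=22 → close Juniper (overflow 17)
  22÷1 = 22 each, +1 to first 0

Closure order: Greywater, Fernhollow, Hollowpine, Juniper
Last habitat: Briarlake with 49 animals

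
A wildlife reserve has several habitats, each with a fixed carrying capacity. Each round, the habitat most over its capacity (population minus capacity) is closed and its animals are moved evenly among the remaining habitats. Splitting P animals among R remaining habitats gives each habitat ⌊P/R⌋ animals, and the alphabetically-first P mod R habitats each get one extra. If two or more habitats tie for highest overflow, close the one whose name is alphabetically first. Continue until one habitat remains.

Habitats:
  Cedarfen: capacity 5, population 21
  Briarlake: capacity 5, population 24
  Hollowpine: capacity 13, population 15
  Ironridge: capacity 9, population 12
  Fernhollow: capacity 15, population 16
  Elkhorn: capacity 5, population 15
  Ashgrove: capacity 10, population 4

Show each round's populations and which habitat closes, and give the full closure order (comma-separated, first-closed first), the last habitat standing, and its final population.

Closure order: Briarlake, Cedarfen, Elkhorn, Ironridge, Hollowpine, Fernhollow
Last habitat: Ashgrove with 107 animals

Round 1: Ashgrove=4 Briarlake=24 Cedarfen=21 Elkhorn=15 Fernhollow=16 Hollowpine=15 Ironridge=12 → close Briarlake (overflow 19)
  24÷6 = 4 each, +1 to first 0
Round 2: Ashgrove=8 Cedarfen=25 Elkhorn=19 Fernhollow=20 Hollowpine=19 Ironridge=16 → close Cedarfen (overflow 20)
  25÷5 = 5 each, +1 to first 0
Round 3: Ashgrove=13 Elkhorn=24 Fernhollow=25 Hollowpine=24 Ironridge=21 → close Elkhorn (overflow 19)
  24÷4 = 6 each, +1 to first 0
Round 4: Ashgrove=19 Fernhollow=31 Hollowpine=30 Ironridge=27 → close Ironridge (overflow 18)
  27÷3 = 9 each, +1 to first 0
Round 5: Ashgrove=28 Fernhollow=40 Hollowpine=39 → close Hollowpine (overflow 26)
  39÷2 = 19 each, +1 to first 1
Round 6: Ashgrove=48 Fernhollow=59 → close Fernhollow (overflow 44)
  59÷1 = 59 each, +1 to first 0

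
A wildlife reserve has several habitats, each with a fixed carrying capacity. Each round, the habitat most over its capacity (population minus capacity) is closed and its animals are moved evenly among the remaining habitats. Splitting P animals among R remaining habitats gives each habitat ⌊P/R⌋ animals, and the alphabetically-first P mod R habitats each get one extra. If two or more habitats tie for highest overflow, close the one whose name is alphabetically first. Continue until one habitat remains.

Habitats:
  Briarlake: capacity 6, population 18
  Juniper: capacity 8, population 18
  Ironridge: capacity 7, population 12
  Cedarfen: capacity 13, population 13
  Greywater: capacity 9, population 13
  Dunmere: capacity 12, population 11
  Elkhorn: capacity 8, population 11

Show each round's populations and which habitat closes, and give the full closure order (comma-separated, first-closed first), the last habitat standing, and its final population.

Round 1: Briarlake=18 Cedarfen=13 Dunmere=11 Elkhorn=11 Greywater=13 Ironridge=12 Juniper=18 → close Briarlake (overflow 12)
  18÷6 = 3 each, +1 to first 0
Round 2: Cedarfen=16 Dunmere=14 Elkhorn=14 Greywater=16 Ironridge=15 Juniper=21 → close Juniper (overflow 13)
  21÷5 = 4 each, +1 to first 1
Round 3: Cedarfen=21 Dunmere=18 Elkhorn=18 Greywater=20 Ironridge=19 → close Ironridge (overflow 12)
  19÷4 = 4 each, +1 to first 3
Round 4: Cedarfen=26 Dunmere=23 Elkhorn=23 Greywater=24 → close Elkhorn (overflow 15)
  23÷3 = 7 each, +1 to first 2
Round 5: Cedarfen=34 Dunmere=31 Greywater=31 → close Greywater (overflow 22)
  31÷2 = 15 each, +1 to first 1
Round 6: Cedarfen=50 Dunmere=46 → close Cedarfen (overflow 37)
  50÷1 = 50 each, +1 to first 0

Closure order: Briarlake, Juniper, Ironridge, Elkhorn, Greywater, Cedarfen
Last habitat: Dunmere with 96 animals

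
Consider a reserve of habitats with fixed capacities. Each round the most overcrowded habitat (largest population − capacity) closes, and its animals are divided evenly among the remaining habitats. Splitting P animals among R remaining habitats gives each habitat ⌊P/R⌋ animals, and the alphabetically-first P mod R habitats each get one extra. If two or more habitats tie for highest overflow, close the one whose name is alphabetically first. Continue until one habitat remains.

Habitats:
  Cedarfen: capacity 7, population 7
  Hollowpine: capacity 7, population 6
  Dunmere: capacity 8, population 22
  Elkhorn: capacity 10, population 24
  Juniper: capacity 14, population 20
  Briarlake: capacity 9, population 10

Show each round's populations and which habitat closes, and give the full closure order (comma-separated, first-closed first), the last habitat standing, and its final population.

Closure order: Dunmere, Elkhorn, Juniper, Briarlake, Cedarfen
Last habitat: Hollowpine with 89 animals

Round 1: Briarlake=10 Cedarfen=7 Dunmere=22 Elkhorn=24 Hollowpine=6 Juniper=20 → close Dunmere (overflow 14)
  22÷5 = 4 each, +1 to first 2
Round 2: Briarlake=15 Cedarfen=12 Elkhorn=28 Hollowpine=10 Juniper=24 → close Elkhorn (overflow 18)
  28÷4 = 7 each, +1 to first 0
Round 3: Briarlake=22 Cedarfen=19 Hollowpine=17 Juniper=31 → close Juniper (overflow 17)
  31÷3 = 10 each, +1 to first 1
Round 4: Briarlake=33 Cedarfen=29 Hollowpine=27 → close Briarlake (overflow 24)
  33÷2 = 16 each, +1 to first 1
Round 5: Cedarfen=46 Hollowpine=43 → close Cedarfen (overflow 39)
  46÷1 = 46 each, +1 to first 0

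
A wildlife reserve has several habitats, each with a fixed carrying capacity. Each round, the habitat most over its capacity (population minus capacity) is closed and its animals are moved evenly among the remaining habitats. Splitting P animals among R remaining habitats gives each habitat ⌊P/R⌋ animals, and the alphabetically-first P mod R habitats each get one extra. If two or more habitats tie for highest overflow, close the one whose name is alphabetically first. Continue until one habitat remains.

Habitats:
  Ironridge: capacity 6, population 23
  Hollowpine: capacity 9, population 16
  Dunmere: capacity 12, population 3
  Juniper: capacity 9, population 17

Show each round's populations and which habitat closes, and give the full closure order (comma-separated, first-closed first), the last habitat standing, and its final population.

Round 1: Dunmere=3 Hollowpine=16 Ironridge=23 Juniper=17 → close Ironridge (overflow 17)
  23÷3 = 7 each, +1 to first 2
Round 2: Dunmere=11 Hollowpine=24 Juniper=24 → close Hollowpine (overflow 15)
  24÷2 = 12 each, +1 to first 0
Round 3: Dunmere=23 Juniper=36 → close Juniper (overflow 27)
  36÷1 = 36 each, +1 to first 0

Closure order: Ironridge, Hollowpine, Juniper
Last habitat: Dunmere with 59 animals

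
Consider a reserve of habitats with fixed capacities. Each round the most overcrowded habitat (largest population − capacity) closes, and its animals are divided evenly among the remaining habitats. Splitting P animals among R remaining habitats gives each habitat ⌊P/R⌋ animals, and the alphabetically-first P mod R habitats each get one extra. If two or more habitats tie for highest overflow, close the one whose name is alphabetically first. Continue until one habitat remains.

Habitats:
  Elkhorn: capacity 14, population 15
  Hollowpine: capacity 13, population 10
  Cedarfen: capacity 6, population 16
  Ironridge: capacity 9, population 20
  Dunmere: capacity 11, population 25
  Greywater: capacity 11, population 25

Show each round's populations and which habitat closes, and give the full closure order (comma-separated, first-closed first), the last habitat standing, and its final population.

Closure order: Dunmere, Greywater, Cedarfen, Ironridge, Elkhorn
Last habitat: Hollowpine with 111 animals

Round 1: Cedarfen=16 Dunmere=25 Elkhorn=15 Greywater=25 Hollowpine=10 Ironridge=20 → close Dunmere (overflow 14)
  25÷5 = 5 each, +1 to first 0
Round 2: Cedarfen=21 Elkhorn=20 Greywater=30 Hollowpine=15 Ironridge=25 → close Greywater (overflow 19)
  30÷4 = 7 each, +1 to first 2
Round 3: Cedarfen=29 Elkhorn=28 Hollowpine=22 Ironridge=32 → close Cedarfen (overflow 23)
  29÷3 = 9 each, +1 to first 2
Round 4: Elkhorn=38 Hollowpine=32 Ironridge=41 → close Ironridge (overflow 32)
  41÷2 = 20 each, +1 to first 1
Round 5: Elkhorn=59 Hollowpine=52 → close Elkhorn (overflow 45)
  59÷1 = 59 each, +1 to first 0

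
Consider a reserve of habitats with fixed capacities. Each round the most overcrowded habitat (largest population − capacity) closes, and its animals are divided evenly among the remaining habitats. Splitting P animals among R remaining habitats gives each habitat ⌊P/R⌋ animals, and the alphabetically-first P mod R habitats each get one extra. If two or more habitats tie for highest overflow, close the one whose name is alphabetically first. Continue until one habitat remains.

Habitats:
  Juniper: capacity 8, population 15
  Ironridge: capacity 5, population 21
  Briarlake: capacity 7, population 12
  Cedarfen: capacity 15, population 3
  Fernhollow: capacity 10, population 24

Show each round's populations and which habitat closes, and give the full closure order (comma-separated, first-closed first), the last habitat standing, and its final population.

Round 1: Briarlake=12 Cedarfen=3 Fernhollow=24 Ironridge=21 Juniper=15 → close Ironridge (overflow 16)
  21÷4 = 5 each, +1 to first 1
Round 2: Briarlake=18 Cedarfen=8 Fernhollow=29 Juniper=20 → close Fernhollow (overflow 19)
  29÷3 = 9 each, +1 to first 2
Round 3: Briarlake=28 Cedarfen=18 Juniper=29 → close Briarlake (overflow 21)
  28÷2 = 14 each, +1 to first 0
Round 4: Cedarfen=32 Juniper=43 → close Juniper (overflow 35)
  43÷1 = 43 each, +1 to first 0

Closure order: Ironridge, Fernhollow, Briarlake, Juniper
Last habitat: Cedarfen with 75 animals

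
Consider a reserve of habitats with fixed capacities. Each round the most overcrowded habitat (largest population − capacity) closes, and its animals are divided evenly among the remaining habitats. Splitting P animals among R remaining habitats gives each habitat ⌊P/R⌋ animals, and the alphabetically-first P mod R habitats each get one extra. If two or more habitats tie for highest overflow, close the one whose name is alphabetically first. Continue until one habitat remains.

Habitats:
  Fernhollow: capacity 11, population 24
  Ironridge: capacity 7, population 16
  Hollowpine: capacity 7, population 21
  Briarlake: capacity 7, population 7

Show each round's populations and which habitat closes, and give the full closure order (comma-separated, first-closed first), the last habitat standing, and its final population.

Closure order: Hollowpine, Fernhollow, Ironridge
Last habitat: Briarlake with 68 animals

Round 1: Briarlake=7 Fernhollow=24 Hollowpine=21 Ironridge=16 → close Hollowpine (overflow 14)
  21÷3 = 7 each, +1 to first 0
Round 2: Briarlake=14 Fernhollow=31 Ironridge=23 → close Fernhollow (overflow 20)
  31÷2 = 15 each, +1 to first 1
Round 3: Briarlake=30 Ironridge=38 → close Ironridge (overflow 31)
  38÷1 = 38 each, +1 to first 0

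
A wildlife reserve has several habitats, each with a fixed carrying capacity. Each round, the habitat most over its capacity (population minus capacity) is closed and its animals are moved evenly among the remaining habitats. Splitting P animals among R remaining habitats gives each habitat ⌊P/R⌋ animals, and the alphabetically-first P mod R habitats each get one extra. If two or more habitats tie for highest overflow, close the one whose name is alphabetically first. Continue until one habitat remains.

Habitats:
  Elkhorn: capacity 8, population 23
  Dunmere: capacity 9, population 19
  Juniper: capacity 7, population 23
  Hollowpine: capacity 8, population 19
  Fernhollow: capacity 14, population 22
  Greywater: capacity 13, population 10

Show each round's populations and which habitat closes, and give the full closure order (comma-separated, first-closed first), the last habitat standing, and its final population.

Round 1: Dunmere=19 Elkhorn=23 Fernhollow=22 Greywater=10 Hollowpine=19 Juniper=23 → close Juniper (overflow 16)
  23÷5 = 4 each, +1 to first 3
Round 2: Dunmere=24 Elkhorn=28 Fernhollow=27 Greywater=14 Hollowpine=23 → close Elkhorn (overflow 20)
  28÷4 = 7 each, +1 to first 0
Round 3: Dunmere=31 Fernhollow=34 Greywater=21 Hollowpine=30 → close Dunmere (overflow 22)
  31÷3 = 10 each, +1 to first 1
Round 4: Fernhollow=45 Greywater=31 Hollowpine=40 → close Hollowpine (overflow 32)
  40÷2 = 20 each, +1 to first 0
Round 5: Fernhollow=65 Greywater=51 → close Fernhollow (overflow 51)
  65÷1 = 65 each, +1 to first 0

Closure order: Juniper, Elkhorn, Dunmere, Hollowpine, Fernhollow
Last habitat: Greywater with 116 animals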